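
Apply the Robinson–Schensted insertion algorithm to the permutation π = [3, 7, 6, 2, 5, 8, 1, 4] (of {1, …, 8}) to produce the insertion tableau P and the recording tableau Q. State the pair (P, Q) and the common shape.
P = [1, 4, 8] / [2, 5] / [3, 6] / [7];  Q = [1, 2, 6] / [3, 5] / [4, 8] / [7];  common shape = (3, 2, 2, 1)

Row-insert the values π_1, π_2, … into P one at a time, bumping the leftmost entry strictly greater than the inserted value down to the next row. The recording tableau Q records, in position (i, j), the step at which that cell was added to P.
  Insert 3 (step 1): P = [3];  Q = [1]
  Insert 7 (step 2): P = [3, 7];  Q = [1, 2]
  Insert 6 (step 3): P = [3, 6] / [7];  Q = [1, 2] / [3]
  Insert 2 (step 4): P = [2, 6] / [3] / [7];  Q = [1, 2] / [3] / [4]
  Insert 5 (step 5): P = [2, 5] / [3, 6] / [7];  Q = [1, 2] / [3, 5] / [4]
  Insert 8 (step 6): P = [2, 5, 8] / [3, 6] / [7];  Q = [1, 2, 6] / [3, 5] / [4]
  Insert 1 (step 7): P = [1, 5, 8] / [2, 6] / [3] / [7];  Q = [1, 2, 6] / [3, 5] / [4] / [7]
  Insert 4 (step 8): P = [1, 4, 8] / [2, 5] / [3, 6] / [7];  Q = [1, 2, 6] / [3, 5] / [4, 8] / [7]
Final shape: (3, 2, 2, 1).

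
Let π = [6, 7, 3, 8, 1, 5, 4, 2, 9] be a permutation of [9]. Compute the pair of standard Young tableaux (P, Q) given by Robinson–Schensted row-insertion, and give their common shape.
P = [1, 2, 8, 9] / [3, 4] / [5, 7] / [6];  Q = [1, 2, 4, 9] / [3, 6] / [5, 7] / [8];  common shape = (4, 2, 2, 1)

Row-insert the values π_1, π_2, … into P one at a time, bumping the leftmost entry strictly greater than the inserted value down to the next row. The recording tableau Q records, in position (i, j), the step at which that cell was added to P.
  Insert 6 (step 1): P = [6];  Q = [1]
  Insert 7 (step 2): P = [6, 7];  Q = [1, 2]
  Insert 3 (step 3): P = [3, 7] / [6];  Q = [1, 2] / [3]
  Insert 8 (step 4): P = [3, 7, 8] / [6];  Q = [1, 2, 4] / [3]
  Insert 1 (step 5): P = [1, 7, 8] / [3] / [6];  Q = [1, 2, 4] / [3] / [5]
  Insert 5 (step 6): P = [1, 5, 8] / [3, 7] / [6];  Q = [1, 2, 4] / [3, 6] / [5]
  Insert 4 (step 7): P = [1, 4, 8] / [3, 5] / [6, 7];  Q = [1, 2, 4] / [3, 6] / [5, 7]
  Insert 2 (step 8): P = [1, 2, 8] / [3, 4] / [5, 7] / [6];  Q = [1, 2, 4] / [3, 6] / [5, 7] / [8]
  Insert 9 (step 9): P = [1, 2, 8, 9] / [3, 4] / [5, 7] / [6];  Q = [1, 2, 4, 9] / [3, 6] / [5, 7] / [8]
Final shape: (4, 2, 2, 1).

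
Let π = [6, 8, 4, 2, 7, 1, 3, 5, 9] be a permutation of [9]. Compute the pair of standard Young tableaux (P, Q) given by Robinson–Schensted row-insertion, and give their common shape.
P = [1, 3, 5, 9] / [2, 7] / [4, 8] / [6];  Q = [1, 2, 8, 9] / [3, 5] / [4, 7] / [6];  common shape = (4, 2, 2, 1)

Row-insert the values π_1, π_2, … into P one at a time, bumping the leftmost entry strictly greater than the inserted value down to the next row. The recording tableau Q records, in position (i, j), the step at which that cell was added to P.
  Insert 6 (step 1): P = [6];  Q = [1]
  Insert 8 (step 2): P = [6, 8];  Q = [1, 2]
  Insert 4 (step 3): P = [4, 8] / [6];  Q = [1, 2] / [3]
  Insert 2 (step 4): P = [2, 8] / [4] / [6];  Q = [1, 2] / [3] / [4]
  Insert 7 (step 5): P = [2, 7] / [4, 8] / [6];  Q = [1, 2] / [3, 5] / [4]
  Insert 1 (step 6): P = [1, 7] / [2, 8] / [4] / [6];  Q = [1, 2] / [3, 5] / [4] / [6]
  Insert 3 (step 7): P = [1, 3] / [2, 7] / [4, 8] / [6];  Q = [1, 2] / [3, 5] / [4, 7] / [6]
  Insert 5 (step 8): P = [1, 3, 5] / [2, 7] / [4, 8] / [6];  Q = [1, 2, 8] / [3, 5] / [4, 7] / [6]
  Insert 9 (step 9): P = [1, 3, 5, 9] / [2, 7] / [4, 8] / [6];  Q = [1, 2, 8, 9] / [3, 5] / [4, 7] / [6]
Final shape: (4, 2, 2, 1).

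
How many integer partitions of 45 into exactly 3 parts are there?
p(45, 3 parts) = 169

Partitions of n into exactly k parts are in bijection with partitions of n − k into at most k parts (subtract 1 from each part). So p(45, exactly 3) = p(42, parts ≤ 3). Computing via the recurrence p(m, j) = p(m, j−1) + p(m−j, j) gives 169.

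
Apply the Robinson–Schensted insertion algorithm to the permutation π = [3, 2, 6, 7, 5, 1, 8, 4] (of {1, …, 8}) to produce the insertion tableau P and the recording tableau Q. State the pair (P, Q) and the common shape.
P = [1, 4, 7, 8] / [2, 5] / [3, 6];  Q = [1, 3, 4, 7] / [2, 5] / [6, 8];  common shape = (4, 2, 2)

Row-insert the values π_1, π_2, … into P one at a time, bumping the leftmost entry strictly greater than the inserted value down to the next row. The recording tableau Q records, in position (i, j), the step at which that cell was added to P.
  Insert 3 (step 1): P = [3];  Q = [1]
  Insert 2 (step 2): P = [2] / [3];  Q = [1] / [2]
  Insert 6 (step 3): P = [2, 6] / [3];  Q = [1, 3] / [2]
  Insert 7 (step 4): P = [2, 6, 7] / [3];  Q = [1, 3, 4] / [2]
  Insert 5 (step 5): P = [2, 5, 7] / [3, 6];  Q = [1, 3, 4] / [2, 5]
  Insert 1 (step 6): P = [1, 5, 7] / [2, 6] / [3];  Q = [1, 3, 4] / [2, 5] / [6]
  Insert 8 (step 7): P = [1, 5, 7, 8] / [2, 6] / [3];  Q = [1, 3, 4, 7] / [2, 5] / [6]
  Insert 4 (step 8): P = [1, 4, 7, 8] / [2, 5] / [3, 6];  Q = [1, 3, 4, 7] / [2, 5] / [6, 8]
Final shape: (4, 2, 2).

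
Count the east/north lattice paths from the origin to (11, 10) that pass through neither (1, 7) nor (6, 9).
Number of paths = 321406

Inclusion–exclusion. Total paths: C(21, 11) = 352716. Through P₁: C(8, 1)·C(13, 10) = 2288. Through P₂: C(15, 6)·C(6, 5) = 30030. Since P₁ is strictly southwest of P₂, a monotone path through both must visit P₁ then P₂; paths through both = C(8, 1)·C(7, 5)·C(6, 5) = 1008. Avoid both = 352716 − 2288 − 30030 + 1008 = 321406.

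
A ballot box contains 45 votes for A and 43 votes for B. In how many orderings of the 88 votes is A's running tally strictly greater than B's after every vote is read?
Strict-lead orderings = 583300119592996693088040

Total orderings of the 88 votes with 45 for A: C(88, 45) = 25665205262091854495873760. By the Bertrand ballot formula (Cycle Lemma / reflection principle), the number of orderings in which A is strictly ahead of B throughout is (p − q)/(p + q) · C(p + q, p) = (45 − 43)/(45 + 43) · 25665205262091854495873760 = 583300119592996693088040.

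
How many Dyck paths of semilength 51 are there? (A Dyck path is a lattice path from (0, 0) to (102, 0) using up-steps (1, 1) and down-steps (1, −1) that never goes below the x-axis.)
C_51 = 7684785670514316385230816156

These Dyck paths are counted by the Catalan number C_n = (1/(n + 1)) · C(2n, n). For n = 51: C_51 = (1/52) · C(102, 51) = 399608854866744452032002440112/52 = 7684785670514316385230816156.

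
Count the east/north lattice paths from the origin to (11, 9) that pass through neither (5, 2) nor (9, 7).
Number of paths = 79160

Inclusion–exclusion. Total paths: C(20, 11) = 167960. Through P₁: C(7, 5)·C(13, 6) = 36036. Through P₂: C(16, 9)·C(4, 2) = 68640. Since P₁ is strictly southwest of P₂, a monotone path through both must visit P₁ then P₂; paths through both = C(7, 5)·C(9, 4)·C(4, 2) = 15876. Avoid both = 167960 − 36036 − 68640 + 15876 = 79160.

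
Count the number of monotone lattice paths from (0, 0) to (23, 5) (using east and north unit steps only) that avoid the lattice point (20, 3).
Number of paths = 80570

Total paths from (0, 0) to (23, 5): C(28, 23) = 98280. Paths through (20, 3): (paths (0, 0) → (20, 3)) × (paths (20, 3) → (23, 5)) = C(23, 20) · C(5, 3) = 1771 · 10 = 17710. Avoidance count = 98280 − 17710 = 80570.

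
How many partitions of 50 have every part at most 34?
p(50, parts ≤ 34) = 203542

Use the recurrence p(n, m) = p(n, m−1) + p(n−m, m): either the largest part is < m (count p(n, m−1)) or the largest part is exactly m (remove one copy of m, count p(n−m, m)). With p(0, ·) = 1 this gives p(50, parts ≤ 34) = 203542. (By conjugating Young diagrams, this also counts partitions of 50 into at most 34 parts.)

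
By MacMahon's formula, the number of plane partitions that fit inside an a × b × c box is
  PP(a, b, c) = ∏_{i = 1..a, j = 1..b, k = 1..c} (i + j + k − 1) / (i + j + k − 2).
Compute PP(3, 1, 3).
PP(3, 1, 3) = 20

Evaluate the triple product over i = 1..3, j = 1..1, k = 1..3. The factors are (2/1) · (3/2) · (4/3) · (3/2) · (4/3) · (5/4) · (4/3) · (5/4) · … (9 factors total). The numerators and denominators telescope so the product is an integer; carrying out the multiplication exactly gives PP(3, 1, 3) = 20.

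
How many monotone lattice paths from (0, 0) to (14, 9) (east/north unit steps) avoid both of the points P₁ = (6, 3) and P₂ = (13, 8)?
Number of paths = 291014

Inclusion–exclusion. Total paths: C(23, 14) = 817190. Through P₁: C(9, 6)·C(14, 8) = 252252. Through P₂: C(21, 13)·C(2, 1) = 406980. Since P₁ is strictly southwest of P₂, a monotone path through both must visit P₁ then P₂; paths through both = C(9, 6)·C(12, 7)·C(2, 1) = 133056. Avoid both = 817190 − 252252 − 406980 + 133056 = 291014.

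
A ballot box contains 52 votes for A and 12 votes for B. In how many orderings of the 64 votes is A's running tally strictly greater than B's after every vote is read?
Strict-lead orderings = 2052634189410

Total orderings of the 64 votes with 52 for A: C(64, 52) = 3284214703056. By the Bertrand ballot formula (Cycle Lemma / reflection principle), the number of orderings in which A is strictly ahead of B throughout is (p − q)/(p + q) · C(p + q, p) = (52 − 12)/(52 + 12) · 3284214703056 = 2052634189410.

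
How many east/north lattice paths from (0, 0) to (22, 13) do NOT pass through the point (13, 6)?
Number of paths = 1165947720

Total paths from (0, 0) to (22, 13): C(35, 22) = 1476337800. Paths through (13, 6): (paths (0, 0) → (13, 6)) × (paths (13, 6) → (22, 13)) = C(19, 13) · C(16, 9) = 27132 · 11440 = 310390080. Avoidance count = 1476337800 − 310390080 = 1165947720.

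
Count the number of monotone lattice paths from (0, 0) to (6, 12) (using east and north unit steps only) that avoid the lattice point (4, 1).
Number of paths = 18174

Total paths from (0, 0) to (6, 12): C(18, 6) = 18564. Paths through (4, 1): (paths (0, 0) → (4, 1)) × (paths (4, 1) → (6, 12)) = C(5, 4) · C(13, 2) = 5 · 78 = 390. Avoidance count = 18564 − 390 = 18174.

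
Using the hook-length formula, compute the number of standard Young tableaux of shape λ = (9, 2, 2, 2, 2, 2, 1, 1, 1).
# SYT of shape (9, 2, 2, 2, 2, 2, 1, 1, 1) = 92695680

Hook-length formula: f^λ = n! / Π hook(c), product over all cells c of the Young diagram. For λ = (9, 2, 2, 2, 2, 2, 1, 1, 1), n = 22 boxes. Hook lengths by row (left-to-right, top-to-bottom): [17, 13, 7, 6, 5, 4, 3, 2, 1]; [9, 5]; [8, 4]; [7, 3]; [6, 2]; [5, 1]; [3]; [2]; [1]. Product of hooks = 12125707776000. So f^λ = 22! / 12125707776000 = 1124000727777607680000 / 12125707776000 = 92695680.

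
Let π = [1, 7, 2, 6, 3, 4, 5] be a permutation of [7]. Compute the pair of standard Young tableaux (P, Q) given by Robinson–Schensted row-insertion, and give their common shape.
P = [1, 2, 3, 4, 5] / [6] / [7];  Q = [1, 2, 4, 6, 7] / [3] / [5];  common shape = (5, 1, 1)

Row-insert the values π_1, π_2, … into P one at a time, bumping the leftmost entry strictly greater than the inserted value down to the next row. The recording tableau Q records, in position (i, j), the step at which that cell was added to P.
  Insert 1 (step 1): P = [1];  Q = [1]
  Insert 7 (step 2): P = [1, 7];  Q = [1, 2]
  Insert 2 (step 3): P = [1, 2] / [7];  Q = [1, 2] / [3]
  Insert 6 (step 4): P = [1, 2, 6] / [7];  Q = [1, 2, 4] / [3]
  Insert 3 (step 5): P = [1, 2, 3] / [6] / [7];  Q = [1, 2, 4] / [3] / [5]
  Insert 4 (step 6): P = [1, 2, 3, 4] / [6] / [7];  Q = [1, 2, 4, 6] / [3] / [5]
  Insert 5 (step 7): P = [1, 2, 3, 4, 5] / [6] / [7];  Q = [1, 2, 4, 6, 7] / [3] / [5]
Final shape: (5, 1, 1).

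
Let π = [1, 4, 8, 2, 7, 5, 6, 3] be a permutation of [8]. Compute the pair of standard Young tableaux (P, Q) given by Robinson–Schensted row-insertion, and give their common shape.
P = [1, 2, 3, 6] / [4, 5] / [7] / [8];  Q = [1, 2, 3, 7] / [4, 5] / [6] / [8];  common shape = (4, 2, 1, 1)

Row-insert the values π_1, π_2, … into P one at a time, bumping the leftmost entry strictly greater than the inserted value down to the next row. The recording tableau Q records, in position (i, j), the step at which that cell was added to P.
  Insert 1 (step 1): P = [1];  Q = [1]
  Insert 4 (step 2): P = [1, 4];  Q = [1, 2]
  Insert 8 (step 3): P = [1, 4, 8];  Q = [1, 2, 3]
  Insert 2 (step 4): P = [1, 2, 8] / [4];  Q = [1, 2, 3] / [4]
  Insert 7 (step 5): P = [1, 2, 7] / [4, 8];  Q = [1, 2, 3] / [4, 5]
  Insert 5 (step 6): P = [1, 2, 5] / [4, 7] / [8];  Q = [1, 2, 3] / [4, 5] / [6]
  Insert 6 (step 7): P = [1, 2, 5, 6] / [4, 7] / [8];  Q = [1, 2, 3, 7] / [4, 5] / [6]
  Insert 3 (step 8): P = [1, 2, 3, 6] / [4, 5] / [7] / [8];  Q = [1, 2, 3, 7] / [4, 5] / [6] / [8]
Final shape: (4, 2, 1, 1).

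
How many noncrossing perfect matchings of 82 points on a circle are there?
C_41 = 10113918591637898134020

These noncrossing handshakes are counted by the Catalan number C_n = (1/(n + 1)) · C(2n, n). For n = 41: C_41 = (1/42) · C(82, 41) = 424784580848791721628840/42 = 10113918591637898134020.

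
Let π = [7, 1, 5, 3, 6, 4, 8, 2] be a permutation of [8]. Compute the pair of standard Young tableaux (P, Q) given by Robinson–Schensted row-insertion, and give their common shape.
P = [1, 2, 4, 8] / [3, 6] / [5] / [7];  Q = [1, 3, 5, 7] / [2, 6] / [4] / [8];  common shape = (4, 2, 1, 1)

Row-insert the values π_1, π_2, … into P one at a time, bumping the leftmost entry strictly greater than the inserted value down to the next row. The recording tableau Q records, in position (i, j), the step at which that cell was added to P.
  Insert 7 (step 1): P = [7];  Q = [1]
  Insert 1 (step 2): P = [1] / [7];  Q = [1] / [2]
  Insert 5 (step 3): P = [1, 5] / [7];  Q = [1, 3] / [2]
  Insert 3 (step 4): P = [1, 3] / [5] / [7];  Q = [1, 3] / [2] / [4]
  Insert 6 (step 5): P = [1, 3, 6] / [5] / [7];  Q = [1, 3, 5] / [2] / [4]
  Insert 4 (step 6): P = [1, 3, 4] / [5, 6] / [7];  Q = [1, 3, 5] / [2, 6] / [4]
  Insert 8 (step 7): P = [1, 3, 4, 8] / [5, 6] / [7];  Q = [1, 3, 5, 7] / [2, 6] / [4]
  Insert 2 (step 8): P = [1, 2, 4, 8] / [3, 6] / [5] / [7];  Q = [1, 3, 5, 7] / [2, 6] / [4] / [8]
Final shape: (4, 2, 1, 1).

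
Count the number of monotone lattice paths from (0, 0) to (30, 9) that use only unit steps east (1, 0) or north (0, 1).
Number of paths = 211915132

A monotone lattice path from (0, 0) to (30, 9) consists of 30 east steps and 9 north steps in some order, so it is determined by which 30 of the 39 steps are east. The count is C(39, 30) = 211915132.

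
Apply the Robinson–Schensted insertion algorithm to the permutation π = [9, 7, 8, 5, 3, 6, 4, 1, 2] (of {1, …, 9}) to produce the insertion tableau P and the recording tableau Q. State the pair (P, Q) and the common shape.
P = [1, 2] / [3, 4] / [5, 6] / [7, 8] / [9];  Q = [1, 3] / [2, 6] / [4, 7] / [5, 9] / [8];  common shape = (2, 2, 2, 2, 1)

Row-insert the values π_1, π_2, … into P one at a time, bumping the leftmost entry strictly greater than the inserted value down to the next row. The recording tableau Q records, in position (i, j), the step at which that cell was added to P.
  Insert 9 (step 1): P = [9];  Q = [1]
  Insert 7 (step 2): P = [7] / [9];  Q = [1] / [2]
  Insert 8 (step 3): P = [7, 8] / [9];  Q = [1, 3] / [2]
  Insert 5 (step 4): P = [5, 8] / [7] / [9];  Q = [1, 3] / [2] / [4]
  Insert 3 (step 5): P = [3, 8] / [5] / [7] / [9];  Q = [1, 3] / [2] / [4] / [5]
  Insert 6 (step 6): P = [3, 6] / [5, 8] / [7] / [9];  Q = [1, 3] / [2, 6] / [4] / [5]
  Insert 4 (step 7): P = [3, 4] / [5, 6] / [7, 8] / [9];  Q = [1, 3] / [2, 6] / [4, 7] / [5]
  Insert 1 (step 8): P = [1, 4] / [3, 6] / [5, 8] / [7] / [9];  Q = [1, 3] / [2, 6] / [4, 7] / [5] / [8]
  Insert 2 (step 9): P = [1, 2] / [3, 4] / [5, 6] / [7, 8] / [9];  Q = [1, 3] / [2, 6] / [4, 7] / [5, 9] / [8]
Final shape: (2, 2, 2, 2, 1).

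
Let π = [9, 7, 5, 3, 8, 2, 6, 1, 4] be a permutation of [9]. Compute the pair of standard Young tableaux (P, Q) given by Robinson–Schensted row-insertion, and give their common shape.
P = [1, 4] / [2, 6] / [3, 8] / [5] / [7] / [9];  Q = [1, 5] / [2, 7] / [3, 9] / [4] / [6] / [8];  common shape = (2, 2, 2, 1, 1, 1)

Row-insert the values π_1, π_2, … into P one at a time, bumping the leftmost entry strictly greater than the inserted value down to the next row. The recording tableau Q records, in position (i, j), the step at which that cell was added to P.
  Insert 9 (step 1): P = [9];  Q = [1]
  Insert 7 (step 2): P = [7] / [9];  Q = [1] / [2]
  Insert 5 (step 3): P = [5] / [7] / [9];  Q = [1] / [2] / [3]
  Insert 3 (step 4): P = [3] / [5] / [7] / [9];  Q = [1] / [2] / [3] / [4]
  Insert 8 (step 5): P = [3, 8] / [5] / [7] / [9];  Q = [1, 5] / [2] / [3] / [4]
  Insert 2 (step 6): P = [2, 8] / [3] / [5] / [7] / [9];  Q = [1, 5] / [2] / [3] / [4] / [6]
  Insert 6 (step 7): P = [2, 6] / [3, 8] / [5] / [7] / [9];  Q = [1, 5] / [2, 7] / [3] / [4] / [6]
  Insert 1 (step 8): P = [1, 6] / [2, 8] / [3] / [5] / [7] / [9];  Q = [1, 5] / [2, 7] / [3] / [4] / [6] / [8]
  Insert 4 (step 9): P = [1, 4] / [2, 6] / [3, 8] / [5] / [7] / [9];  Q = [1, 5] / [2, 7] / [3, 9] / [4] / [6] / [8]
Final shape: (2, 2, 2, 1, 1, 1).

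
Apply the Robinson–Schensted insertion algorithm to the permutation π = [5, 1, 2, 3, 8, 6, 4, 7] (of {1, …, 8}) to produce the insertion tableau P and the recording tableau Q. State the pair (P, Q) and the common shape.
P = [1, 2, 3, 4, 7] / [5, 6] / [8];  Q = [1, 3, 4, 5, 8] / [2, 6] / [7];  common shape = (5, 2, 1)

Row-insert the values π_1, π_2, … into P one at a time, bumping the leftmost entry strictly greater than the inserted value down to the next row. The recording tableau Q records, in position (i, j), the step at which that cell was added to P.
  Insert 5 (step 1): P = [5];  Q = [1]
  Insert 1 (step 2): P = [1] / [5];  Q = [1] / [2]
  Insert 2 (step 3): P = [1, 2] / [5];  Q = [1, 3] / [2]
  Insert 3 (step 4): P = [1, 2, 3] / [5];  Q = [1, 3, 4] / [2]
  Insert 8 (step 5): P = [1, 2, 3, 8] / [5];  Q = [1, 3, 4, 5] / [2]
  Insert 6 (step 6): P = [1, 2, 3, 6] / [5, 8];  Q = [1, 3, 4, 5] / [2, 6]
  Insert 4 (step 7): P = [1, 2, 3, 4] / [5, 6] / [8];  Q = [1, 3, 4, 5] / [2, 6] / [7]
  Insert 7 (step 8): P = [1, 2, 3, 4, 7] / [5, 6] / [8];  Q = [1, 3, 4, 5, 8] / [2, 6] / [7]
Final shape: (5, 2, 1).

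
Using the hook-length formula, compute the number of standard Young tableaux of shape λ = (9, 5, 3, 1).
# SYT of shape (9, 5, 3, 1) = 2625480

Hook-length formula: f^λ = n! / Π hook(c), product over all cells c of the Young diagram. For λ = (9, 5, 3, 1), n = 18 boxes. Hook lengths by row (left-to-right, top-to-bottom): [12, 10, 9, 7, 6, 4, 3, 2, 1]; [7, 5, 4, 2, 1]; [4, 2, 1]; [1]. Product of hooks = 2438553600. So f^λ = 18! / 2438553600 = 6402373705728000 / 2438553600 = 2625480.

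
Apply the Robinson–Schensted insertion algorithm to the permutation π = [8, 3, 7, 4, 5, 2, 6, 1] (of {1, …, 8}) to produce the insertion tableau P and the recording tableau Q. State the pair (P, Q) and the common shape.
P = [1, 4, 5, 6] / [2] / [3] / [7] / [8];  Q = [1, 3, 5, 7] / [2] / [4] / [6] / [8];  common shape = (4, 1, 1, 1, 1)

Row-insert the values π_1, π_2, … into P one at a time, bumping the leftmost entry strictly greater than the inserted value down to the next row. The recording tableau Q records, in position (i, j), the step at which that cell was added to P.
  Insert 8 (step 1): P = [8];  Q = [1]
  Insert 3 (step 2): P = [3] / [8];  Q = [1] / [2]
  Insert 7 (step 3): P = [3, 7] / [8];  Q = [1, 3] / [2]
  Insert 4 (step 4): P = [3, 4] / [7] / [8];  Q = [1, 3] / [2] / [4]
  Insert 5 (step 5): P = [3, 4, 5] / [7] / [8];  Q = [1, 3, 5] / [2] / [4]
  Insert 2 (step 6): P = [2, 4, 5] / [3] / [7] / [8];  Q = [1, 3, 5] / [2] / [4] / [6]
  Insert 6 (step 7): P = [2, 4, 5, 6] / [3] / [7] / [8];  Q = [1, 3, 5, 7] / [2] / [4] / [6]
  Insert 1 (step 8): P = [1, 4, 5, 6] / [2] / [3] / [7] / [8];  Q = [1, 3, 5, 7] / [2] / [4] / [6] / [8]
Final shape: (4, 1, 1, 1, 1).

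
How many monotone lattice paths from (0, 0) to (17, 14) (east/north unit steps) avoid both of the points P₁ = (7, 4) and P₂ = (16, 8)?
Number of paths = 200716398

Inclusion–exclusion. Total paths: C(31, 17) = 265182525. Through P₁: C(11, 7)·C(20, 10) = 60969480. Through P₂: C(24, 16)·C(7, 1) = 5148297. Since P₁ is strictly southwest of P₂, a monotone path through both must visit P₁ then P₂; paths through both = C(11, 7)·C(13, 9)·C(7, 1) = 1651650. Avoid both = 265182525 − 60969480 − 5148297 + 1651650 = 200716398.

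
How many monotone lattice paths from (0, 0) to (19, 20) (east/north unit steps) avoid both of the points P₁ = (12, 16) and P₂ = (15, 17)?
Number of paths = 43342835760

Inclusion–exclusion. Total paths: C(39, 19) = 68923264410. Through P₁: C(28, 12)·C(11, 7) = 10039179150. Through P₂: C(32, 15)·C(7, 4) = 19800295200. Since P₁ is strictly southwest of P₂, a monotone path through both must visit P₁ then P₂; paths through both = C(28, 12)·C(4, 3)·C(7, 4) = 4259045700. Avoid both = 68923264410 − 10039179150 − 19800295200 + 4259045700 = 43342835760.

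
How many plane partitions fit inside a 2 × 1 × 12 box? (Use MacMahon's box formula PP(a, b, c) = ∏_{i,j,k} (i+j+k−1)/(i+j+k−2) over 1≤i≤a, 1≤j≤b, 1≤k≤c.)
PP(2, 1, 12) = 91

Evaluate the triple product over i = 1..2, j = 1..1, k = 1..12. The factors are (2/1) · (3/2) · (4/3) · (5/4) · (6/5) · (7/6) · (8/7) · (9/8) · … (24 factors total). The numerators and denominators telescope so the product is an integer; carrying out the multiplication exactly gives PP(2, 1, 12) = 91.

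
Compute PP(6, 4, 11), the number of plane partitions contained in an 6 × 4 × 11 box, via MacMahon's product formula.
PP(6, 4, 11) = 14675134144320

Evaluate the triple product over i = 1..6, j = 1..4, k = 1..11. The factors are (2/1) · (3/2) · (4/3) · (5/4) · (6/5) · (7/6) · (8/7) · (9/8) · … (264 factors total). The numerators and denominators telescope so the product is an integer; carrying out the multiplication exactly gives PP(6, 4, 11) = 14675134144320.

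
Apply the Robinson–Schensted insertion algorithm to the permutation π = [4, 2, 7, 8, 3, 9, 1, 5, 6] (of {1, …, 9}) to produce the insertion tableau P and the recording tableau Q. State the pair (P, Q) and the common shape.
P = [1, 3, 5, 6] / [2, 7, 8, 9] / [4];  Q = [1, 3, 4, 6] / [2, 5, 8, 9] / [7];  common shape = (4, 4, 1)

Row-insert the values π_1, π_2, … into P one at a time, bumping the leftmost entry strictly greater than the inserted value down to the next row. The recording tableau Q records, in position (i, j), the step at which that cell was added to P.
  Insert 4 (step 1): P = [4];  Q = [1]
  Insert 2 (step 2): P = [2] / [4];  Q = [1] / [2]
  Insert 7 (step 3): P = [2, 7] / [4];  Q = [1, 3] / [2]
  Insert 8 (step 4): P = [2, 7, 8] / [4];  Q = [1, 3, 4] / [2]
  Insert 3 (step 5): P = [2, 3, 8] / [4, 7];  Q = [1, 3, 4] / [2, 5]
  Insert 9 (step 6): P = [2, 3, 8, 9] / [4, 7];  Q = [1, 3, 4, 6] / [2, 5]
  Insert 1 (step 7): P = [1, 3, 8, 9] / [2, 7] / [4];  Q = [1, 3, 4, 6] / [2, 5] / [7]
  Insert 5 (step 8): P = [1, 3, 5, 9] / [2, 7, 8] / [4];  Q = [1, 3, 4, 6] / [2, 5, 8] / [7]
  Insert 6 (step 9): P = [1, 3, 5, 6] / [2, 7, 8, 9] / [4];  Q = [1, 3, 4, 6] / [2, 5, 8, 9] / [7]
Final shape: (4, 4, 1).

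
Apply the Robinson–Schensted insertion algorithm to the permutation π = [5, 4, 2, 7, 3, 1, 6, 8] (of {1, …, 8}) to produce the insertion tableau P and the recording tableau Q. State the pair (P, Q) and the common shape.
P = [1, 3, 6, 8] / [2, 7] / [4] / [5];  Q = [1, 4, 7, 8] / [2, 5] / [3] / [6];  common shape = (4, 2, 1, 1)

Row-insert the values π_1, π_2, … into P one at a time, bumping the leftmost entry strictly greater than the inserted value down to the next row. The recording tableau Q records, in position (i, j), the step at which that cell was added to P.
  Insert 5 (step 1): P = [5];  Q = [1]
  Insert 4 (step 2): P = [4] / [5];  Q = [1] / [2]
  Insert 2 (step 3): P = [2] / [4] / [5];  Q = [1] / [2] / [3]
  Insert 7 (step 4): P = [2, 7] / [4] / [5];  Q = [1, 4] / [2] / [3]
  Insert 3 (step 5): P = [2, 3] / [4, 7] / [5];  Q = [1, 4] / [2, 5] / [3]
  Insert 1 (step 6): P = [1, 3] / [2, 7] / [4] / [5];  Q = [1, 4] / [2, 5] / [3] / [6]
  Insert 6 (step 7): P = [1, 3, 6] / [2, 7] / [4] / [5];  Q = [1, 4, 7] / [2, 5] / [3] / [6]
  Insert 8 (step 8): P = [1, 3, 6, 8] / [2, 7] / [4] / [5];  Q = [1, 4, 7, 8] / [2, 5] / [3] / [6]
Final shape: (4, 2, 1, 1).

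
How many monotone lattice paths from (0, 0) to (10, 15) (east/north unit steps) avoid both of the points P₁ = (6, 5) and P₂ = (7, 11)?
Number of paths = 1805648

Inclusion–exclusion. Total paths: C(25, 10) = 3268760. Through P₁: C(11, 6)·C(14, 4) = 462462. Through P₂: C(18, 7)·C(7, 3) = 1113840. Since P₁ is strictly southwest of P₂, a monotone path through both must visit P₁ then P₂; paths through both = C(11, 6)·C(7, 1)·C(7, 3) = 113190. Avoid both = 3268760 − 462462 − 1113840 + 113190 = 1805648.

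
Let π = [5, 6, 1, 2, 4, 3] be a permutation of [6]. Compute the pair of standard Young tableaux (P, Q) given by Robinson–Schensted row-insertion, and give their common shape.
P = [1, 2, 3] / [4, 6] / [5];  Q = [1, 2, 5] / [3, 4] / [6];  common shape = (3, 2, 1)

Row-insert the values π_1, π_2, … into P one at a time, bumping the leftmost entry strictly greater than the inserted value down to the next row. The recording tableau Q records, in position (i, j), the step at which that cell was added to P.
  Insert 5 (step 1): P = [5];  Q = [1]
  Insert 6 (step 2): P = [5, 6];  Q = [1, 2]
  Insert 1 (step 3): P = [1, 6] / [5];  Q = [1, 2] / [3]
  Insert 2 (step 4): P = [1, 2] / [5, 6];  Q = [1, 2] / [3, 4]
  Insert 4 (step 5): P = [1, 2, 4] / [5, 6];  Q = [1, 2, 5] / [3, 4]
  Insert 3 (step 6): P = [1, 2, 3] / [4, 6] / [5];  Q = [1, 2, 5] / [3, 4] / [6]
Final shape: (3, 2, 1).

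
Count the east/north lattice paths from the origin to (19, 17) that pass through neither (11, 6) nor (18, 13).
Number of paths = 6843200553

Inclusion–exclusion. Total paths: C(36, 19) = 8597496600. Through P₁: C(17, 11)·C(19, 8) = 935402832. Through P₂: C(31, 18)·C(5, 1) = 1031265375. Since P₁ is strictly southwest of P₂, a monotone path through both must visit P₁ then P₂; paths through both = C(17, 11)·C(14, 7)·C(5, 1) = 212372160. Avoid both = 8597496600 − 935402832 − 1031265375 + 212372160 = 6843200553.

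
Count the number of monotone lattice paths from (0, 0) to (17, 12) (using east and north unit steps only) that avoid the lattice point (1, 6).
Number of paths = 51373644

Total paths from (0, 0) to (17, 12): C(29, 17) = 51895935. Paths through (1, 6): (paths (0, 0) → (1, 6)) × (paths (1, 6) → (17, 12)) = C(7, 1) · C(22, 16) = 7 · 74613 = 522291. Avoidance count = 51895935 − 522291 = 51373644.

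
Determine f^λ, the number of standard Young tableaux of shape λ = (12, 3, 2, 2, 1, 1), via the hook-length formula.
# SYT of shape (12, 3, 2, 2, 1, 1) = 24008400

Hook-length formula: f^λ = n! / Π hook(c), product over all cells c of the Young diagram. For λ = (12, 3, 2, 2, 1, 1), n = 21 boxes. Hook lengths by row (left-to-right, top-to-bottom): [17, 14, 11, 9, 8, 7, 6, 5, 4, 3, 2, 1]; [7, 4, 1]; [5, 2]; [4, 1]; [2]; [1]. Product of hooks = 2128044441600. So f^λ = 21! / 2128044441600 = 51090942171709440000 / 2128044441600 = 24008400.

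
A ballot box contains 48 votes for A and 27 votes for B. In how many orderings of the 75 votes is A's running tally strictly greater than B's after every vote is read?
Strict-lead orderings = 51389947776108463004

Total orderings of the 75 votes with 48 for A: C(75, 48) = 183535527771815939300. By the Bertrand ballot formula (Cycle Lemma / reflection principle), the number of orderings in which A is strictly ahead of B throughout is (p − q)/(p + q) · C(p + q, p) = (48 − 27)/(48 + 27) · 183535527771815939300 = 51389947776108463004.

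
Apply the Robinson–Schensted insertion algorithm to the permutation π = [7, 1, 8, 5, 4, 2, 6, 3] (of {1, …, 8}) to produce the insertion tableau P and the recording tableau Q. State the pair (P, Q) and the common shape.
P = [1, 2, 3] / [4, 6] / [5, 8] / [7];  Q = [1, 3, 7] / [2, 4] / [5, 8] / [6];  common shape = (3, 2, 2, 1)

Row-insert the values π_1, π_2, … into P one at a time, bumping the leftmost entry strictly greater than the inserted value down to the next row. The recording tableau Q records, in position (i, j), the step at which that cell was added to P.
  Insert 7 (step 1): P = [7];  Q = [1]
  Insert 1 (step 2): P = [1] / [7];  Q = [1] / [2]
  Insert 8 (step 3): P = [1, 8] / [7];  Q = [1, 3] / [2]
  Insert 5 (step 4): P = [1, 5] / [7, 8];  Q = [1, 3] / [2, 4]
  Insert 4 (step 5): P = [1, 4] / [5, 8] / [7];  Q = [1, 3] / [2, 4] / [5]
  Insert 2 (step 6): P = [1, 2] / [4, 8] / [5] / [7];  Q = [1, 3] / [2, 4] / [5] / [6]
  Insert 6 (step 7): P = [1, 2, 6] / [4, 8] / [5] / [7];  Q = [1, 3, 7] / [2, 4] / [5] / [6]
  Insert 3 (step 8): P = [1, 2, 3] / [4, 6] / [5, 8] / [7];  Q = [1, 3, 7] / [2, 4] / [5, 8] / [6]
Final shape: (3, 2, 2, 1).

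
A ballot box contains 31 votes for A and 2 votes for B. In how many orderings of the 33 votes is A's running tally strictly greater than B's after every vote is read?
Strict-lead orderings = 464

Total orderings of the 33 votes with 31 for A: C(33, 31) = 528. By the Bertrand ballot formula (Cycle Lemma / reflection principle), the number of orderings in which A is strictly ahead of B throughout is (p − q)/(p + q) · C(p + q, p) = (31 − 2)/(31 + 2) · 528 = 464.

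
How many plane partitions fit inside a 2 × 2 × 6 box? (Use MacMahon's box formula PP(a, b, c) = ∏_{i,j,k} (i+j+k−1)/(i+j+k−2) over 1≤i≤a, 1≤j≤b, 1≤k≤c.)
PP(2, 2, 6) = 336

Evaluate the triple product over i = 1..2, j = 1..2, k = 1..6. The factors are (2/1) · (3/2) · (4/3) · (5/4) · (6/5) · (7/6) · (3/2) · (4/3) · … (24 factors total). The numerators and denominators telescope so the product is an integer; carrying out the multiplication exactly gives PP(2, 2, 6) = 336.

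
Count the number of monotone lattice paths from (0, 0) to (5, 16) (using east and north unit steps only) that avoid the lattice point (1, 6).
Number of paths = 13342

Total paths from (0, 0) to (5, 16): C(21, 5) = 20349. Paths through (1, 6): (paths (0, 0) → (1, 6)) × (paths (1, 6) → (5, 16)) = C(7, 1) · C(14, 4) = 7 · 1001 = 7007. Avoidance count = 20349 − 7007 = 13342.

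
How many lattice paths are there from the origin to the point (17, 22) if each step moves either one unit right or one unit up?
Number of paths = 51021117810

A monotone lattice path from (0, 0) to (17, 22) consists of 17 east steps and 22 north steps in some order, so it is determined by which 17 of the 39 steps are east. The count is C(39, 17) = 51021117810.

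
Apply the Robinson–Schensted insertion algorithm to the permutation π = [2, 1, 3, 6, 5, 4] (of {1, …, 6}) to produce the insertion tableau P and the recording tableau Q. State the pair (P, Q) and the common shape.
P = [1, 3, 4] / [2, 5] / [6];  Q = [1, 3, 4] / [2, 5] / [6];  common shape = (3, 2, 1)

Row-insert the values π_1, π_2, … into P one at a time, bumping the leftmost entry strictly greater than the inserted value down to the next row. The recording tableau Q records, in position (i, j), the step at which that cell was added to P.
  Insert 2 (step 1): P = [2];  Q = [1]
  Insert 1 (step 2): P = [1] / [2];  Q = [1] / [2]
  Insert 3 (step 3): P = [1, 3] / [2];  Q = [1, 3] / [2]
  Insert 6 (step 4): P = [1, 3, 6] / [2];  Q = [1, 3, 4] / [2]
  Insert 5 (step 5): P = [1, 3, 5] / [2, 6];  Q = [1, 3, 4] / [2, 5]
  Insert 4 (step 6): P = [1, 3, 4] / [2, 5] / [6];  Q = [1, 3, 4] / [2, 5] / [6]
Final shape: (3, 2, 1).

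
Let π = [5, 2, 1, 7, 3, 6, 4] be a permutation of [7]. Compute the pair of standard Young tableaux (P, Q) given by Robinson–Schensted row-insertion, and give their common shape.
P = [1, 3, 4] / [2, 6] / [5, 7];  Q = [1, 4, 6] / [2, 5] / [3, 7];  common shape = (3, 2, 2)

Row-insert the values π_1, π_2, … into P one at a time, bumping the leftmost entry strictly greater than the inserted value down to the next row. The recording tableau Q records, in position (i, j), the step at which that cell was added to P.
  Insert 5 (step 1): P = [5];  Q = [1]
  Insert 2 (step 2): P = [2] / [5];  Q = [1] / [2]
  Insert 1 (step 3): P = [1] / [2] / [5];  Q = [1] / [2] / [3]
  Insert 7 (step 4): P = [1, 7] / [2] / [5];  Q = [1, 4] / [2] / [3]
  Insert 3 (step 5): P = [1, 3] / [2, 7] / [5];  Q = [1, 4] / [2, 5] / [3]
  Insert 6 (step 6): P = [1, 3, 6] / [2, 7] / [5];  Q = [1, 4, 6] / [2, 5] / [3]
  Insert 4 (step 7): P = [1, 3, 4] / [2, 6] / [5, 7];  Q = [1, 4, 6] / [2, 5] / [3, 7]
Final shape: (3, 2, 2).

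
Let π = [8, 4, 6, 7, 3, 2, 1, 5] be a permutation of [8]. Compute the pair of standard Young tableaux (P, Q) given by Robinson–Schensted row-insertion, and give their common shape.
P = [1, 5, 7] / [2, 6] / [3] / [4] / [8];  Q = [1, 3, 4] / [2, 8] / [5] / [6] / [7];  common shape = (3, 2, 1, 1, 1)

Row-insert the values π_1, π_2, … into P one at a time, bumping the leftmost entry strictly greater than the inserted value down to the next row. The recording tableau Q records, in position (i, j), the step at which that cell was added to P.
  Insert 8 (step 1): P = [8];  Q = [1]
  Insert 4 (step 2): P = [4] / [8];  Q = [1] / [2]
  Insert 6 (step 3): P = [4, 6] / [8];  Q = [1, 3] / [2]
  Insert 7 (step 4): P = [4, 6, 7] / [8];  Q = [1, 3, 4] / [2]
  Insert 3 (step 5): P = [3, 6, 7] / [4] / [8];  Q = [1, 3, 4] / [2] / [5]
  Insert 2 (step 6): P = [2, 6, 7] / [3] / [4] / [8];  Q = [1, 3, 4] / [2] / [5] / [6]
  Insert 1 (step 7): P = [1, 6, 7] / [2] / [3] / [4] / [8];  Q = [1, 3, 4] / [2] / [5] / [6] / [7]
  Insert 5 (step 8): P = [1, 5, 7] / [2, 6] / [3] / [4] / [8];  Q = [1, 3, 4] / [2, 8] / [5] / [6] / [7]
Final shape: (3, 2, 1, 1, 1).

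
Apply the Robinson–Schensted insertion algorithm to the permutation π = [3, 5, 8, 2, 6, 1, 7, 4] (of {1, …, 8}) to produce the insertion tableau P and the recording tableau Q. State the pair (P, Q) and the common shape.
P = [1, 4, 6, 7] / [2, 5] / [3, 8];  Q = [1, 2, 3, 7] / [4, 5] / [6, 8];  common shape = (4, 2, 2)

Row-insert the values π_1, π_2, … into P one at a time, bumping the leftmost entry strictly greater than the inserted value down to the next row. The recording tableau Q records, in position (i, j), the step at which that cell was added to P.
  Insert 3 (step 1): P = [3];  Q = [1]
  Insert 5 (step 2): P = [3, 5];  Q = [1, 2]
  Insert 8 (step 3): P = [3, 5, 8];  Q = [1, 2, 3]
  Insert 2 (step 4): P = [2, 5, 8] / [3];  Q = [1, 2, 3] / [4]
  Insert 6 (step 5): P = [2, 5, 6] / [3, 8];  Q = [1, 2, 3] / [4, 5]
  Insert 1 (step 6): P = [1, 5, 6] / [2, 8] / [3];  Q = [1, 2, 3] / [4, 5] / [6]
  Insert 7 (step 7): P = [1, 5, 6, 7] / [2, 8] / [3];  Q = [1, 2, 3, 7] / [4, 5] / [6]
  Insert 4 (step 8): P = [1, 4, 6, 7] / [2, 5] / [3, 8];  Q = [1, 2, 3, 7] / [4, 5] / [6, 8]
Final shape: (4, 2, 2).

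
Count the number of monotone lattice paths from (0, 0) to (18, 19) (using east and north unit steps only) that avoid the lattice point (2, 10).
Number of paths = 17537795550

Total paths from (0, 0) to (18, 19): C(37, 18) = 17672631900. Paths through (2, 10): (paths (0, 0) → (2, 10)) × (paths (2, 10) → (18, 19)) = C(12, 2) · C(25, 16) = 66 · 2042975 = 134836350. Avoidance count = 17672631900 − 134836350 = 17537795550.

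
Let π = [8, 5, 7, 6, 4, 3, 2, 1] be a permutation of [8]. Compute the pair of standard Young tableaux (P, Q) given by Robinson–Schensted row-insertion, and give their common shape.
P = [1, 6] / [2] / [3] / [4] / [5] / [7] / [8];  Q = [1, 3] / [2] / [4] / [5] / [6] / [7] / [8];  common shape = (2, 1, 1, 1, 1, 1, 1)

Row-insert the values π_1, π_2, … into P one at a time, bumping the leftmost entry strictly greater than the inserted value down to the next row. The recording tableau Q records, in position (i, j), the step at which that cell was added to P.
  Insert 8 (step 1): P = [8];  Q = [1]
  Insert 5 (step 2): P = [5] / [8];  Q = [1] / [2]
  Insert 7 (step 3): P = [5, 7] / [8];  Q = [1, 3] / [2]
  Insert 6 (step 4): P = [5, 6] / [7] / [8];  Q = [1, 3] / [2] / [4]
  Insert 4 (step 5): P = [4, 6] / [5] / [7] / [8];  Q = [1, 3] / [2] / [4] / [5]
  Insert 3 (step 6): P = [3, 6] / [4] / [5] / [7] / [8];  Q = [1, 3] / [2] / [4] / [5] / [6]
  Insert 2 (step 7): P = [2, 6] / [3] / [4] / [5] / [7] / [8];  Q = [1, 3] / [2] / [4] / [5] / [6] / [7]
  Insert 1 (step 8): P = [1, 6] / [2] / [3] / [4] / [5] / [7] / [8];  Q = [1, 3] / [2] / [4] / [5] / [6] / [7] / [8]
Final shape: (2, 1, 1, 1, 1, 1, 1).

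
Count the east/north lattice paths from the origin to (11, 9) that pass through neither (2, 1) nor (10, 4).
Number of paths = 91994

Inclusion–exclusion. Total paths: C(20, 11) = 167960. Through P₁: C(3, 2)·C(17, 9) = 72930. Through P₂: C(14, 10)·C(6, 1) = 6006. Since P₁ is strictly southwest of P₂, a monotone path through both must visit P₁ then P₂; paths through both = C(3, 2)·C(11, 8)·C(6, 1) = 2970. Avoid both = 167960 − 72930 − 6006 + 2970 = 91994.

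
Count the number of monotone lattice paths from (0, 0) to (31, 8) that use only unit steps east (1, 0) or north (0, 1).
Number of paths = 61523748

A monotone lattice path from (0, 0) to (31, 8) consists of 31 east steps and 8 north steps in some order, so it is determined by which 31 of the 39 steps are east. The count is C(39, 31) = 61523748.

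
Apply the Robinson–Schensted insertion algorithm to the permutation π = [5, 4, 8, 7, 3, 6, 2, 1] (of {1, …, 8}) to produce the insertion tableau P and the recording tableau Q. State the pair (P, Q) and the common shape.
P = [1, 6] / [2, 7] / [3, 8] / [4] / [5];  Q = [1, 3] / [2, 4] / [5, 6] / [7] / [8];  common shape = (2, 2, 2, 1, 1)

Row-insert the values π_1, π_2, … into P one at a time, bumping the leftmost entry strictly greater than the inserted value down to the next row. The recording tableau Q records, in position (i, j), the step at which that cell was added to P.
  Insert 5 (step 1): P = [5];  Q = [1]
  Insert 4 (step 2): P = [4] / [5];  Q = [1] / [2]
  Insert 8 (step 3): P = [4, 8] / [5];  Q = [1, 3] / [2]
  Insert 7 (step 4): P = [4, 7] / [5, 8];  Q = [1, 3] / [2, 4]
  Insert 3 (step 5): P = [3, 7] / [4, 8] / [5];  Q = [1, 3] / [2, 4] / [5]
  Insert 6 (step 6): P = [3, 6] / [4, 7] / [5, 8];  Q = [1, 3] / [2, 4] / [5, 6]
  Insert 2 (step 7): P = [2, 6] / [3, 7] / [4, 8] / [5];  Q = [1, 3] / [2, 4] / [5, 6] / [7]
  Insert 1 (step 8): P = [1, 6] / [2, 7] / [3, 8] / [4] / [5];  Q = [1, 3] / [2, 4] / [5, 6] / [7] / [8]
Final shape: (2, 2, 2, 1, 1).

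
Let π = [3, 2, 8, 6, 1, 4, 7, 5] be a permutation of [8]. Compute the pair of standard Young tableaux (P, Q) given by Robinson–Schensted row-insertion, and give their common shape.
P = [1, 4, 5] / [2, 6, 7] / [3, 8];  Q = [1, 3, 7] / [2, 4, 8] / [5, 6];  common shape = (3, 3, 2)

Row-insert the values π_1, π_2, … into P one at a time, bumping the leftmost entry strictly greater than the inserted value down to the next row. The recording tableau Q records, in position (i, j), the step at which that cell was added to P.
  Insert 3 (step 1): P = [3];  Q = [1]
  Insert 2 (step 2): P = [2] / [3];  Q = [1] / [2]
  Insert 8 (step 3): P = [2, 8] / [3];  Q = [1, 3] / [2]
  Insert 6 (step 4): P = [2, 6] / [3, 8];  Q = [1, 3] / [2, 4]
  Insert 1 (step 5): P = [1, 6] / [2, 8] / [3];  Q = [1, 3] / [2, 4] / [5]
  Insert 4 (step 6): P = [1, 4] / [2, 6] / [3, 8];  Q = [1, 3] / [2, 4] / [5, 6]
  Insert 7 (step 7): P = [1, 4, 7] / [2, 6] / [3, 8];  Q = [1, 3, 7] / [2, 4] / [5, 6]
  Insert 5 (step 8): P = [1, 4, 5] / [2, 6, 7] / [3, 8];  Q = [1, 3, 7] / [2, 4, 8] / [5, 6]
Final shape: (3, 3, 2).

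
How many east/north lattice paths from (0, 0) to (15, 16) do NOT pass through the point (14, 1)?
Number of paths = 300539955

Total paths from (0, 0) to (15, 16): C(31, 15) = 300540195. Paths through (14, 1): (paths (0, 0) → (14, 1)) × (paths (14, 1) → (15, 16)) = C(15, 14) · C(16, 1) = 15 · 16 = 240. Avoidance count = 300540195 − 240 = 300539955.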